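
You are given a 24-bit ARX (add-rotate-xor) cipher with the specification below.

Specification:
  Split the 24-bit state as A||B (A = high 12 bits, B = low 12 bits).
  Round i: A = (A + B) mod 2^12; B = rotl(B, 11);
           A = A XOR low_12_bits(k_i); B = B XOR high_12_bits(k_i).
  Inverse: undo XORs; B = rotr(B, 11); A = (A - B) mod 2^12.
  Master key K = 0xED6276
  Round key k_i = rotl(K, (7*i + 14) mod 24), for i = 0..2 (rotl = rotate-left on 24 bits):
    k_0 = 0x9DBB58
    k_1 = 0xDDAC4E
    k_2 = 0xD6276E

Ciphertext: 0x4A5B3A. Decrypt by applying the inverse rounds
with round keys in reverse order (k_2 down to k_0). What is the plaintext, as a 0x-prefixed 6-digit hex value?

s_0 = ciphertext = 0x4A5B3A
s_1 = InvRound(s_0, k_2) = 0x71BCB0
s_2 = InvRound(s_1, k_1) = 0x8812D4
s_3 = InvRound(s_2, k_0) = 0xDBA61F

0xDBA61F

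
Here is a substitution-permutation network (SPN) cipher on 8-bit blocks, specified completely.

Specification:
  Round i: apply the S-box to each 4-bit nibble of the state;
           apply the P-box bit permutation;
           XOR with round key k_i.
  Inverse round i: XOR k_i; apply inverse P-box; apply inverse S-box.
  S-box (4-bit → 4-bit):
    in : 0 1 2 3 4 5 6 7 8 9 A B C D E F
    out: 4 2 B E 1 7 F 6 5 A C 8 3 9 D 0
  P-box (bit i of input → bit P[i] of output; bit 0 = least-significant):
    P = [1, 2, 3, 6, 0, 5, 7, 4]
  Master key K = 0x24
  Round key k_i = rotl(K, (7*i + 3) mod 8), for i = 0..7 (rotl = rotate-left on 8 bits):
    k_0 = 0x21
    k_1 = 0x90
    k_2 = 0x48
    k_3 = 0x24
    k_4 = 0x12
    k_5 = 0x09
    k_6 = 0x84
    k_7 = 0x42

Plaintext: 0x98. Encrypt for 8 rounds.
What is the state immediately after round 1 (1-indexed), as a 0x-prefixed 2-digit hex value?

s_0 = plaintext = 0x98
s_1 = Round(s_0, k_0) = 0x1B
s_2 = Round(s_1, k_1) = 0xF0
s_3 = Round(s_2, k_2) = 0x40
s_4 = Round(s_3, k_3) = 0x2D
s_5 = Round(s_4, k_4) = 0x61
s_6 = Round(s_5, k_5) = 0xBC
s_7 = Round(s_6, k_6) = 0x92
s_8 = Round(s_7, k_7) = 0x34

0x1B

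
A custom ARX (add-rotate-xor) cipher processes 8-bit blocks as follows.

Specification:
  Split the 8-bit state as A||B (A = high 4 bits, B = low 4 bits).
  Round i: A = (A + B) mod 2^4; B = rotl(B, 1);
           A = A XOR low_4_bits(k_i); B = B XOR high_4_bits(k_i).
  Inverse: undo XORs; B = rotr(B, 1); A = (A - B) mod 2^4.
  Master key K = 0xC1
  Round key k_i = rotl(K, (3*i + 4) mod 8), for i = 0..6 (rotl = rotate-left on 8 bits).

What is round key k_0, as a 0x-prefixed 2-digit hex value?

K = 0xC1
k_0 = rotl(K, (3*0+4) mod 8) = rotl(K, 4) = 0x1C

0x1C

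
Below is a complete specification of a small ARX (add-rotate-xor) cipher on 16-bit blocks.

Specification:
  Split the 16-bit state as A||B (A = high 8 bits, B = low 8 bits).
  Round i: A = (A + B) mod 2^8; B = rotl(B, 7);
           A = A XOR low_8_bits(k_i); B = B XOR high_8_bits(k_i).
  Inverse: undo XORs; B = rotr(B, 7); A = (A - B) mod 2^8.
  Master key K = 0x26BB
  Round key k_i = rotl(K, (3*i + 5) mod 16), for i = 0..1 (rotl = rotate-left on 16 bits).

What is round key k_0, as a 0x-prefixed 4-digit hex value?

K = 0x26BB
k_0 = rotl(K, (3*0+5) mod 16) = rotl(K, 5) = 0xD764

0xD764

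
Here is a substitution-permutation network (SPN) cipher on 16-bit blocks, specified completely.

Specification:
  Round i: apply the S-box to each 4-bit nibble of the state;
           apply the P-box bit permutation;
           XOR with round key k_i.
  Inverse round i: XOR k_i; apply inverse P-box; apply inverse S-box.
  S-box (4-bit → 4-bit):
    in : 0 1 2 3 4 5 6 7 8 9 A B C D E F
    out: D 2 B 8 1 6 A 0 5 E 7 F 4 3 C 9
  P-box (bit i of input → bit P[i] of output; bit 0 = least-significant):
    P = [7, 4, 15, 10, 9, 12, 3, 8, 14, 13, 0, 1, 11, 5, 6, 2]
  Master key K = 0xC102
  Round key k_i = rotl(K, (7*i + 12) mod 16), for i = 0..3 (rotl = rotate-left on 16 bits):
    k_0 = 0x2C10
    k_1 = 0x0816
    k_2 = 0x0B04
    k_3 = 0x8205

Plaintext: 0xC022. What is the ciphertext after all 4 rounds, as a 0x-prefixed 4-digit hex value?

0xF13E

s_0 = plaintext = 0xC022
s_1 = Round(s_0, k_0) = 0x7BC3
s_2 = Round(s_1, k_1) = 0x6C1D
s_3 = Round(s_2, k_2) = 0x1BB1
s_4 = Round(s_3, k_3) = 0xF13E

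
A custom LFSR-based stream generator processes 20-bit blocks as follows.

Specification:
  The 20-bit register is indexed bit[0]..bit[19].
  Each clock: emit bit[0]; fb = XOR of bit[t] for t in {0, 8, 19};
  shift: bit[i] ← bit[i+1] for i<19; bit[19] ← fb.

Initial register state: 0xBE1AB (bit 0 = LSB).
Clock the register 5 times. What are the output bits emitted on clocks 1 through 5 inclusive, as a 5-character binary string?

reg_0 = 0xBE1AB
clock 1: out=1, reg = 0xDF0D5
clock 2: out=1, reg = 0x6F86A
clock 3: out=0, reg = 0x37C35
clock 4: out=1, reg = 0x9BE1A
clock 5: out=0, reg = 0xCDF0D

11010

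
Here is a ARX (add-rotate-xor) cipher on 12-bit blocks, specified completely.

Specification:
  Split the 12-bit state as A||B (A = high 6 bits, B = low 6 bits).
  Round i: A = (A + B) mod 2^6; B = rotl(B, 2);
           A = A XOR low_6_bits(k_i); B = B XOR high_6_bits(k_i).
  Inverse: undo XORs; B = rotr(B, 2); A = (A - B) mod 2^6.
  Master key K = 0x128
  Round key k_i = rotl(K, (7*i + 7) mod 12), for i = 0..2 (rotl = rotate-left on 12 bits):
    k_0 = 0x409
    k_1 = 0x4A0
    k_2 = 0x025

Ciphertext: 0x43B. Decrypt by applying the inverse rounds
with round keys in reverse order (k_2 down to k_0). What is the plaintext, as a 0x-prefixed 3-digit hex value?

0x3F6

s_0 = ciphertext = 0x43B
s_1 = InvRound(s_0, k_2) = 0xDFE
s_2 = InvRound(s_1, k_1) = 0x30B
s_3 = InvRound(s_2, k_0) = 0x3F6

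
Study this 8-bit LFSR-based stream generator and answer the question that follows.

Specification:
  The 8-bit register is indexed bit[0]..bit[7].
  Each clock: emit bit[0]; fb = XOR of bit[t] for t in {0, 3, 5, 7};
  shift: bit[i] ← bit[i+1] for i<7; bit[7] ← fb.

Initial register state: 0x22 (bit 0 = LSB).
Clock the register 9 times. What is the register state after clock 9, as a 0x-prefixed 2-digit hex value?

reg_0 = 0x22
clock 1: out=0, reg = 0x91
clock 2: out=1, reg = 0x48
clock 3: out=0, reg = 0xA4
clock 4: out=0, reg = 0x52
clock 5: out=0, reg = 0x29
clock 6: out=1, reg = 0x94
clock 7: out=0, reg = 0xCA
clock 8: out=0, reg = 0x65
clock 9: out=1, reg = 0x32

0x32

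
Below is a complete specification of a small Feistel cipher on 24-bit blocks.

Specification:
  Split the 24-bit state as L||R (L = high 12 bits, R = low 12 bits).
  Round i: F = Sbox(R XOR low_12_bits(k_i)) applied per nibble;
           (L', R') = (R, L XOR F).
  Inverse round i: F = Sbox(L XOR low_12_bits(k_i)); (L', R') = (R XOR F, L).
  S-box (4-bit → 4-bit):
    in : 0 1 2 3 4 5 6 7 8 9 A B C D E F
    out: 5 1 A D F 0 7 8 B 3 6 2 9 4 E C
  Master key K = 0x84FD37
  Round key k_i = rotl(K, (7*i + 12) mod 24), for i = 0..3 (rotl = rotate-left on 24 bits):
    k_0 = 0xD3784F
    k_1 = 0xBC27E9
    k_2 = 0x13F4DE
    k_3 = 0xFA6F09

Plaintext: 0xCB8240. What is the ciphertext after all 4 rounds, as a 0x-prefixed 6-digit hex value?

0x072A96

s_0 = plaintext = 0xCB8240
s_1 = Round(s_0, k_0) = 0x240AE4
s_2 = Round(s_1, k_1) = 0xAE4614
s_3 = Round(s_2, k_2) = 0x614072
s_4 = Round(s_3, k_3) = 0x072A96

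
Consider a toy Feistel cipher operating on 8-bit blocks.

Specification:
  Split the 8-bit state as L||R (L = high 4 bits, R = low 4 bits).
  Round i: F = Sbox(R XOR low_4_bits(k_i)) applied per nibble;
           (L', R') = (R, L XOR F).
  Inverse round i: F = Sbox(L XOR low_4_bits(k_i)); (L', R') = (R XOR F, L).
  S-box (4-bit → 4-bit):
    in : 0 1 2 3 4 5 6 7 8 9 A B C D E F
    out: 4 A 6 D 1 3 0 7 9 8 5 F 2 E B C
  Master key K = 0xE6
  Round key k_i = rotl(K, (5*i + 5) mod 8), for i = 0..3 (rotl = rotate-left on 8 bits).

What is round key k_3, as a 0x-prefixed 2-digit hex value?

0x6E

K = 0xE6
k_0 = rotl(K, (5*0+5) mod 8) = rotl(K, 5) = 0xDC
k_1 = rotl(K, (5*1+5) mod 8) = rotl(K, 2) = 0x9B
k_2 = rotl(K, (5*2+5) mod 8) = rotl(K, 7) = 0x73
k_3 = rotl(K, (5*3+5) mod 8) = rotl(K, 4) = 0x6E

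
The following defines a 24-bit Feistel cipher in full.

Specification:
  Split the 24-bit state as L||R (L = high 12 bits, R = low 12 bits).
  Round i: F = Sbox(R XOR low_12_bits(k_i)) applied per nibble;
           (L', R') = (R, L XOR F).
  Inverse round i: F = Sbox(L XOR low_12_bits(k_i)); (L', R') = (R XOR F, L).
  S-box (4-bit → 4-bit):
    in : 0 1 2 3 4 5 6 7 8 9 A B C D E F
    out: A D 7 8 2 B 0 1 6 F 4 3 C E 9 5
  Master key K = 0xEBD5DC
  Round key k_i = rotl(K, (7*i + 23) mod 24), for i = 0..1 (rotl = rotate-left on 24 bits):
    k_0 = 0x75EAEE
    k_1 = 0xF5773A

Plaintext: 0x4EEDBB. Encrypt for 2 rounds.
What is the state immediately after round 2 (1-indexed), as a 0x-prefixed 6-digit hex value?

s_0 = plaintext = 0x4EEDBB
s_1 = Round(s_0, k_0) = 0xDBB555
s_2 = Round(s_1, k_1) = 0x555ABE

0x555ABE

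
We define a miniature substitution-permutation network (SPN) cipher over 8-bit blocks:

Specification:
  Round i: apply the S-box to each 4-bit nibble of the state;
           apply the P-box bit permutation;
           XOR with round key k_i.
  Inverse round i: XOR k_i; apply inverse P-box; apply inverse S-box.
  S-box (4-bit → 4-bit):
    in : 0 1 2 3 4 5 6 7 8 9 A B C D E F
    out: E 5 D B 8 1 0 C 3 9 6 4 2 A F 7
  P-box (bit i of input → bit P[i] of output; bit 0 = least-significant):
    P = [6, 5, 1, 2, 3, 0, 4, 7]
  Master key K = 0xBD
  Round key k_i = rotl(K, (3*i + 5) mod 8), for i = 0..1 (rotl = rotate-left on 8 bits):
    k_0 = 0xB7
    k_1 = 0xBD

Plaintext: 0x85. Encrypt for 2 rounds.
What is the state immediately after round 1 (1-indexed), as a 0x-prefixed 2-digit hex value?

0xFE

s_0 = plaintext = 0x85
s_1 = Round(s_0, k_0) = 0xFE
s_2 = Round(s_1, k_1) = 0xC2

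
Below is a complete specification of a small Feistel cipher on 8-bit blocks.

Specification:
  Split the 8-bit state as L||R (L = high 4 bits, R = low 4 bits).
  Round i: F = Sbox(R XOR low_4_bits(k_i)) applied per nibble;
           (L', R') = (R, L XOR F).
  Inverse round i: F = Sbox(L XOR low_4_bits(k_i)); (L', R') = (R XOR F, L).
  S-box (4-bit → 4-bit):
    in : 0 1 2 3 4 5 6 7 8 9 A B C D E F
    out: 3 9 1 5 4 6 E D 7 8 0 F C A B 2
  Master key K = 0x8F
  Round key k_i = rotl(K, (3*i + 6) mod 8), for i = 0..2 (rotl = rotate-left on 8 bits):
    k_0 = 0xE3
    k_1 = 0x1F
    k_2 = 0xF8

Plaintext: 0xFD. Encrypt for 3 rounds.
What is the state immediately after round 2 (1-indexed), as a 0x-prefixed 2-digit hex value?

0x42

s_0 = plaintext = 0xFD
s_1 = Round(s_0, k_0) = 0xD4
s_2 = Round(s_1, k_1) = 0x42
s_3 = Round(s_2, k_2) = 0x24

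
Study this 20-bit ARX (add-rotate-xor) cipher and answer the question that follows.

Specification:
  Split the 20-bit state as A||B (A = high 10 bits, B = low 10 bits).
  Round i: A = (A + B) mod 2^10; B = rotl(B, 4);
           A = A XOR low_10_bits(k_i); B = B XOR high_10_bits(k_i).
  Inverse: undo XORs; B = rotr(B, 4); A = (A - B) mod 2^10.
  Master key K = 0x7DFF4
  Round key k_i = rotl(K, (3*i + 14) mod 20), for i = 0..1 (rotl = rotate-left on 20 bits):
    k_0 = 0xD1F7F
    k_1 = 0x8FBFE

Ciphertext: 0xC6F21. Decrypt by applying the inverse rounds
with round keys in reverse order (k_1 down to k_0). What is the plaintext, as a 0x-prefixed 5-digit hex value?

0x38989

s_0 = ciphertext = 0xC6F21
s_1 = InvRound(s_0, k_1) = 0x453D1
s_2 = InvRound(s_1, k_0) = 0x38989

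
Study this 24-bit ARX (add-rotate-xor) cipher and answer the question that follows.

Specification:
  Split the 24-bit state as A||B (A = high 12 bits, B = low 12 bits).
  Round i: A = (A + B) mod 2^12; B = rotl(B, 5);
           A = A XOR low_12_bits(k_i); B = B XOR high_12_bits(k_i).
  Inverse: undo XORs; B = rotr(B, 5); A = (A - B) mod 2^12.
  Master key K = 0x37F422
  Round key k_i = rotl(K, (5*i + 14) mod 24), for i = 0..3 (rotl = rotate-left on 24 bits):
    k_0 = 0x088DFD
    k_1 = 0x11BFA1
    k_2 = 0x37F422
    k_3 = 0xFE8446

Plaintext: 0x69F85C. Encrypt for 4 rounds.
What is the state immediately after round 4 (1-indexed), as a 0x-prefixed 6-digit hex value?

0xE8F48D

s_0 = plaintext = 0x69F85C
s_1 = Round(s_0, k_0) = 0x306B18
s_2 = Round(s_1, k_1) = 0x1BF20D
s_3 = Round(s_2, k_2) = 0x7EE2DB
s_4 = Round(s_3, k_3) = 0xE8F48D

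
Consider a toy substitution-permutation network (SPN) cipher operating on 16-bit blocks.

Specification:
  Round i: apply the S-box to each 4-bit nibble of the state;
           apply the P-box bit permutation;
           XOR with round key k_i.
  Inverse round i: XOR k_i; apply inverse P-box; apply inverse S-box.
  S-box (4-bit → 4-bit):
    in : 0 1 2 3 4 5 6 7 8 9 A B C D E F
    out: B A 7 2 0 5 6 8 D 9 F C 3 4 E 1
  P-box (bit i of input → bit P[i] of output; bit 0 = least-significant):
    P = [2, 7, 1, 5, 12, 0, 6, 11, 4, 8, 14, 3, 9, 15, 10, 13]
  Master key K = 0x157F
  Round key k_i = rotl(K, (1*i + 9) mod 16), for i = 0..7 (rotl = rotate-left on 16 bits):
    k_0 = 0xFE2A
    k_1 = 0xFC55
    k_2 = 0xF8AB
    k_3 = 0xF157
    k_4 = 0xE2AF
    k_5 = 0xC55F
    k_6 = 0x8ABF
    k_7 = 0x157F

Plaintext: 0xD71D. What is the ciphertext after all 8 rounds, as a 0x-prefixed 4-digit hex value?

s_0 = plaintext = 0xD71D
s_1 = Round(s_0, k_0) = 0xF221
s_2 = Round(s_1, k_1) = 0xAFA4
s_3 = Round(s_2, k_2) = 0x46FA
s_4 = Round(s_3, k_3) = 0xA0F1
s_5 = Round(s_4, k_4) = 0x5517
s_6 = Round(s_5, k_5) = 0x8B6E
s_7 = Round(s_6, k_6) = 0xEC54
s_8 = Round(s_7, k_7) = 0xA02F

0xA02F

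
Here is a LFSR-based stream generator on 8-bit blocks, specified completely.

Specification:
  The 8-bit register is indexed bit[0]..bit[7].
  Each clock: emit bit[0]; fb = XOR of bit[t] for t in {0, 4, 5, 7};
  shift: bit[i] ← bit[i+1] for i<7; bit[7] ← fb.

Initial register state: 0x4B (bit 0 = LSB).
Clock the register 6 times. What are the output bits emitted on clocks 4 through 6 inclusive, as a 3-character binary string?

100

reg_0 = 0x4B
clock 1: out=1, reg = 0xA5
clock 2: out=1, reg = 0xD2
clock 3: out=0, reg = 0x69
clock 4: out=1, reg = 0x34
clock 5: out=0, reg = 0x1A
clock 6: out=0, reg = 0x8D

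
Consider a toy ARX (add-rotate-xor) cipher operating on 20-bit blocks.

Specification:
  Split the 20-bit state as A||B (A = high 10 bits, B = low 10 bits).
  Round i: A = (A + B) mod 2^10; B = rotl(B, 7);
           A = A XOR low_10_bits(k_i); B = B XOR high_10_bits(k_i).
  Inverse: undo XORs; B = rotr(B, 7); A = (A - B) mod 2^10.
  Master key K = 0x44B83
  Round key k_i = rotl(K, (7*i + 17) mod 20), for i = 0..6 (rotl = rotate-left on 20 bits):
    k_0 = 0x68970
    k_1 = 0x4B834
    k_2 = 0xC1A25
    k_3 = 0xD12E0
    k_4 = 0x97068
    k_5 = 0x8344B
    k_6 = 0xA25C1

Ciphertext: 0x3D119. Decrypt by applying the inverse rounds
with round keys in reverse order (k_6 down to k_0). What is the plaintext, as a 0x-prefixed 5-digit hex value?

s_0 = ciphertext = 0x3D119
s_1 = InvRound(s_0, k_6) = 0x2B887
s_2 = InvRound(s_1, k_5) = 0x24055
s_3 = InvRound(s_2, k_4) = 0x2B04C
s_4 = InvRound(s_3, k_3) = 0x81846
s_5 = InvRound(s_4, k_2) = 0x87606
s_6 = InvRound(s_5, k_1) = 0x38D46
s_7 = InvRound(s_6, k_0) = 0x9CB21

0x9CB21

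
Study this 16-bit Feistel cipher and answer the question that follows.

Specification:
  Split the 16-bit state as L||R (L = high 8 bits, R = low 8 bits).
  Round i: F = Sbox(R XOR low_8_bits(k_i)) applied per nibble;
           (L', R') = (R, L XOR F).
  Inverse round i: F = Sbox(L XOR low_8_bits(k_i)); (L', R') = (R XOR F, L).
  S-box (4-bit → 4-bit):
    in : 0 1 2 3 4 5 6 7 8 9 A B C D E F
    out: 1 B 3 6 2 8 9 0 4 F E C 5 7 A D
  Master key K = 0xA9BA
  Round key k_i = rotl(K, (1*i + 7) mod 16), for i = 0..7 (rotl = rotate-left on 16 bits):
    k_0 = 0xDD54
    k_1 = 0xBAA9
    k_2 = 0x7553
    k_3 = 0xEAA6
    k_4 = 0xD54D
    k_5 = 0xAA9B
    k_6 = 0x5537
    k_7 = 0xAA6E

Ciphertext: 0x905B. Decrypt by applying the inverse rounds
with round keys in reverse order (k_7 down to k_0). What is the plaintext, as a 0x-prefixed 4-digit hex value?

s_0 = ciphertext = 0x905B
s_1 = InvRound(s_0, k_7) = 0x8190
s_2 = InvRound(s_1, k_6) = 0x5981
s_3 = InvRound(s_2, k_5) = 0xD259
s_4 = InvRound(s_3, k_4) = 0xA4D2
s_5 = InvRound(s_4, k_3) = 0xC1A4
s_6 = InvRound(s_5, k_2) = 0x57C1
s_7 = InvRound(s_6, k_1) = 0x1B57
s_8 = InvRound(s_7, k_0) = 0x7A1B

0x7A1B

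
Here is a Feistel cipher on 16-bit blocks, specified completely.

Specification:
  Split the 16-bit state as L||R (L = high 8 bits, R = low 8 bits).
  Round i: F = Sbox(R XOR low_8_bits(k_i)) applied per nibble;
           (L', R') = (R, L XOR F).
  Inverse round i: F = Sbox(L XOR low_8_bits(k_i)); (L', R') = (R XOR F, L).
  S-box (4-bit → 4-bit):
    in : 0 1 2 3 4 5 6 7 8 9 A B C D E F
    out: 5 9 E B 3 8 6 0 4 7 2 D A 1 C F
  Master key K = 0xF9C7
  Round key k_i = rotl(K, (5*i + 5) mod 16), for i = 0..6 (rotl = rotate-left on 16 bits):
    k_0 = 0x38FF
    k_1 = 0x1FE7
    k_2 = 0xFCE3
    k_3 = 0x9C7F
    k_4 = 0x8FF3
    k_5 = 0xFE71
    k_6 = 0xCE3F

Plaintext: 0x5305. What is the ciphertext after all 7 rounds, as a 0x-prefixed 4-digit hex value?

0xBD9B

s_0 = plaintext = 0x5305
s_1 = Round(s_0, k_0) = 0x05A1
s_2 = Round(s_1, k_1) = 0xA133
s_3 = Round(s_2, k_2) = 0x33B4
s_4 = Round(s_3, k_3) = 0xB49E
s_5 = Round(s_4, k_4) = 0x9ED5
s_6 = Round(s_5, k_5) = 0xD5BD
s_7 = Round(s_6, k_6) = 0xBD9B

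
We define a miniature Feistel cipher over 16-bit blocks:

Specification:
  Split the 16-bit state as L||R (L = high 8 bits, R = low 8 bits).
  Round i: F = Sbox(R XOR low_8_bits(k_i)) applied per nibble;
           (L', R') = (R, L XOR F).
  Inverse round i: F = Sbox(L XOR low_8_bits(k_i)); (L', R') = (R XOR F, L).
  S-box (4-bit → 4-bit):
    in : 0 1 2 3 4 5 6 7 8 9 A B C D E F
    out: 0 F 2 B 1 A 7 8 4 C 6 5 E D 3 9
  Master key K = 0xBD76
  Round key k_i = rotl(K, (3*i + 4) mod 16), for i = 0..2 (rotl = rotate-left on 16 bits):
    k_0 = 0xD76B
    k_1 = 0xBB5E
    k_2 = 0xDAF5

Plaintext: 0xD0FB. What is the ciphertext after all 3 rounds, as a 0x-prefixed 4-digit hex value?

0xE8ED

s_0 = plaintext = 0xD0FB
s_1 = Round(s_0, k_0) = 0xFB10
s_2 = Round(s_1, k_1) = 0x10E8
s_3 = Round(s_2, k_2) = 0xE8ED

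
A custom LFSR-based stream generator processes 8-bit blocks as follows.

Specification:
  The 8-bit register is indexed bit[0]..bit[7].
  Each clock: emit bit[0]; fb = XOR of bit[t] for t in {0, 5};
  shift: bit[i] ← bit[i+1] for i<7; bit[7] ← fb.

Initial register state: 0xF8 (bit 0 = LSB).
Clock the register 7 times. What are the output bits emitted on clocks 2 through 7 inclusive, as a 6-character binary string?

001111

reg_0 = 0xF8
clock 1: out=0, reg = 0xFC
clock 2: out=0, reg = 0xFE
clock 3: out=0, reg = 0xFF
clock 4: out=1, reg = 0x7F
clock 5: out=1, reg = 0x3F
clock 6: out=1, reg = 0x1F
clock 7: out=1, reg = 0x8F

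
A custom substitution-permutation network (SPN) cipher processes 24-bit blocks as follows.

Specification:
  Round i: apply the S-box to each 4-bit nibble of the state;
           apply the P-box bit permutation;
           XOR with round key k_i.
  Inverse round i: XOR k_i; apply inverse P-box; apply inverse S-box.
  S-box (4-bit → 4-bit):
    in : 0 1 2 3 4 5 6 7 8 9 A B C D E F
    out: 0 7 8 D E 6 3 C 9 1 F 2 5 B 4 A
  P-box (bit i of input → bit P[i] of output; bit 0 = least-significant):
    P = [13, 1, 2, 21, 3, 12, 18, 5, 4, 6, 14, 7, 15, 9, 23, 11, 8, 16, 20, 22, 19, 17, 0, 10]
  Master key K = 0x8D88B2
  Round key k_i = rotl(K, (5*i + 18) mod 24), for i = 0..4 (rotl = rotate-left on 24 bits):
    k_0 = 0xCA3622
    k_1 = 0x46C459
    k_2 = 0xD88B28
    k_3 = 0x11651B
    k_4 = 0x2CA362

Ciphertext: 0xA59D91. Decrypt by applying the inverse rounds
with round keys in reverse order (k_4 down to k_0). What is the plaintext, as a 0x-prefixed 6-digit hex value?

0x91AF74

s_0 = ciphertext = 0xA59D91
s_1 = InvRound(s_0, k_4) = 0x3B4DF6
s_2 = InvRound(s_1, k_3) = 0x102F83
s_3 = InvRound(s_2, k_2) = 0x32C286
s_4 = InvRound(s_3, k_1) = 0x77BDC4
s_5 = InvRound(s_4, k_0) = 0x91AF74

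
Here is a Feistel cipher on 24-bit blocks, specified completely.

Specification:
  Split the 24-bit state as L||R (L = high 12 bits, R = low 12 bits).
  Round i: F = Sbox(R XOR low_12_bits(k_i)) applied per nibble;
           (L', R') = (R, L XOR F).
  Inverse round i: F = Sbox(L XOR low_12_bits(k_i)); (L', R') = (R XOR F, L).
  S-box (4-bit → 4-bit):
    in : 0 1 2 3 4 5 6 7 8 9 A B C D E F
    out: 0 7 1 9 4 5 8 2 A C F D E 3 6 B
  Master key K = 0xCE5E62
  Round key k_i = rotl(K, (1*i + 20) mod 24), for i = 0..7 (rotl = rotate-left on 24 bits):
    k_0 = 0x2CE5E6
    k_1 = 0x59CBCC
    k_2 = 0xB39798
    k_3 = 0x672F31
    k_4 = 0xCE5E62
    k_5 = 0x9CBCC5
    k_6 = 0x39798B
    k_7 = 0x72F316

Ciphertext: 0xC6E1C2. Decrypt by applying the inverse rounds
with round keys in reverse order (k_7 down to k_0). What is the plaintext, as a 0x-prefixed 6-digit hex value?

s_0 = ciphertext = 0xC6E1C2
s_1 = InvRound(s_0, k_7) = 0xAE8C6E
s_2 = InvRound(s_1, k_6) = 0x5E7AE8
s_3 = InvRound(s_2, k_5) = 0x6F95E7
s_4 = InvRound(s_3, k_4) = 0xF2A6F9
s_5 = InvRound(s_4, k_3) = 0x684F2A
s_6 = InvRound(s_5, k_2) = 0x854684
s_7 = InvRound(s_6, k_1) = 0xF4E854
s_8 = InvRound(s_7, k_0) = 0x7AEF4E

0x7AEF4E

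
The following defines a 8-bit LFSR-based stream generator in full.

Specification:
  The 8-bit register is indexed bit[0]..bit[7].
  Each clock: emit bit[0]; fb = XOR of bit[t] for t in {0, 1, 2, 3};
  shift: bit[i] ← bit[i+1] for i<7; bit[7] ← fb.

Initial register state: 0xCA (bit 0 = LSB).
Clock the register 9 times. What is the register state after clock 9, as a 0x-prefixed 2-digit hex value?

0x82

reg_0 = 0xCA
clock 1: out=0, reg = 0x65
clock 2: out=1, reg = 0x32
clock 3: out=0, reg = 0x99
clock 4: out=1, reg = 0x4C
clock 5: out=0, reg = 0x26
clock 6: out=0, reg = 0x13
clock 7: out=1, reg = 0x09
clock 8: out=1, reg = 0x04
clock 9: out=0, reg = 0x82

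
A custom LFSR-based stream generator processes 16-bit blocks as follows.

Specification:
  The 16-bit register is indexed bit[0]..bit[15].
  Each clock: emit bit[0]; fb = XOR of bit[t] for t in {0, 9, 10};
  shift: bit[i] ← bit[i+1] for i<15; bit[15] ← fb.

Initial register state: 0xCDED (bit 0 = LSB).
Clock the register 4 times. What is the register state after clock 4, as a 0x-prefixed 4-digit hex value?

reg_0 = 0xCDED
clock 1: out=1, reg = 0x66F6
clock 2: out=0, reg = 0x337B
clock 3: out=1, reg = 0x19BD
clock 4: out=1, reg = 0x8CDE

0x8CDE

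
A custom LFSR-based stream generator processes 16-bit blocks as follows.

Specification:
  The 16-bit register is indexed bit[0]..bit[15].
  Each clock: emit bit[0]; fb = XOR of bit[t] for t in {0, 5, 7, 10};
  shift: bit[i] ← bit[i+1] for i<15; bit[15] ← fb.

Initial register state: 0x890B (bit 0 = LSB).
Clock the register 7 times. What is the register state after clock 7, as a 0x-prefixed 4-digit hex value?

0x6712

reg_0 = 0x890B
clock 1: out=1, reg = 0xC485
clock 2: out=1, reg = 0xE242
clock 3: out=0, reg = 0x7121
clock 4: out=1, reg = 0x3890
clock 5: out=0, reg = 0x9C48
clock 6: out=0, reg = 0xCE24
clock 7: out=0, reg = 0x6712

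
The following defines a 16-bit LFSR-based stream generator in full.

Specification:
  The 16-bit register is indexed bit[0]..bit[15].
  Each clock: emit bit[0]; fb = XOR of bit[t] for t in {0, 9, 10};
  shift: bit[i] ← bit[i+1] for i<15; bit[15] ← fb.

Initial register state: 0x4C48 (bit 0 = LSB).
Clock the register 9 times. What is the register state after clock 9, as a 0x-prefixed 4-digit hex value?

0xDEA6

reg_0 = 0x4C48
clock 1: out=0, reg = 0xA624
clock 2: out=0, reg = 0x5312
clock 3: out=0, reg = 0xA989
clock 4: out=1, reg = 0xD4C4
clock 5: out=0, reg = 0xEA62
clock 6: out=0, reg = 0xF531
clock 7: out=1, reg = 0x7A98
clock 8: out=0, reg = 0xBD4C
clock 9: out=0, reg = 0xDEA6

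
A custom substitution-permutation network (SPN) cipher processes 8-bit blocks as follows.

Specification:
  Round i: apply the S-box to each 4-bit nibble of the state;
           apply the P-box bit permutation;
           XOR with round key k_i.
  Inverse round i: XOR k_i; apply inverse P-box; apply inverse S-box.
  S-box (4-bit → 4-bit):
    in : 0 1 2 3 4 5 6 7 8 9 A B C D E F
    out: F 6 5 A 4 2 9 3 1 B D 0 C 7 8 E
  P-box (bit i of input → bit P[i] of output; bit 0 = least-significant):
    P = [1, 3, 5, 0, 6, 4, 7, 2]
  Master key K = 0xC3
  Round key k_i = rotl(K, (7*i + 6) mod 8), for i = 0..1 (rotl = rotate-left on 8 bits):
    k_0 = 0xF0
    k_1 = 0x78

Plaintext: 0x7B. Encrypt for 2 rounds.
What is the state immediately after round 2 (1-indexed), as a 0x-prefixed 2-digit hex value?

s_0 = plaintext = 0x7B
s_1 = Round(s_0, k_0) = 0xA0
s_2 = Round(s_1, k_1) = 0x97

0x97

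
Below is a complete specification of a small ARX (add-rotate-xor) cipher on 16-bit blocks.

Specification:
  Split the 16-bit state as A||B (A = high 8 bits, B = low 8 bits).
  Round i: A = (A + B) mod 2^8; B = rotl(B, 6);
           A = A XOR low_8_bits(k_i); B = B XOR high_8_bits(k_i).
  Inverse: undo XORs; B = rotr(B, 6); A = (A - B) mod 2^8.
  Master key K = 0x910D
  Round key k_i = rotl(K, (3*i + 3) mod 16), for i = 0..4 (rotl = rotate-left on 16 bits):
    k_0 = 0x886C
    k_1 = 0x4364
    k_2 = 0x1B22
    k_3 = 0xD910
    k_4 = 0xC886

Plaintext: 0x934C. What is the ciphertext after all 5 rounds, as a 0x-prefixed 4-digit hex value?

s_0 = plaintext = 0x934C
s_1 = Round(s_0, k_0) = 0xB39B
s_2 = Round(s_1, k_1) = 0x2AA5
s_3 = Round(s_2, k_2) = 0xED72
s_4 = Round(s_3, k_3) = 0x4F45
s_5 = Round(s_4, k_4) = 0x1299

0x1299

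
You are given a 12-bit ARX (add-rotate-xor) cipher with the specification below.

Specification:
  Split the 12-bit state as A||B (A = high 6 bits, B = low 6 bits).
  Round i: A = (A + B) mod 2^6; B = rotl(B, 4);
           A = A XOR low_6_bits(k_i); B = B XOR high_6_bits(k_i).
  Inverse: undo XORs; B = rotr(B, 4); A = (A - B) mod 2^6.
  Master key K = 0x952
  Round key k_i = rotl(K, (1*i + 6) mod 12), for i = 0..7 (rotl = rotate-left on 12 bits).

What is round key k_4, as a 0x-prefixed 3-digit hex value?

K = 0x952
k_0 = rotl(K, (1*0+6) mod 12) = rotl(K, 6) = 0x4A5
k_1 = rotl(K, (1*1+6) mod 12) = rotl(K, 7) = 0x94A
k_2 = rotl(K, (1*2+6) mod 12) = rotl(K, 8) = 0x295
k_3 = rotl(K, (1*3+6) mod 12) = rotl(K, 9) = 0x52A
k_4 = rotl(K, (1*4+6) mod 12) = rotl(K, 10) = 0xA54

0xA54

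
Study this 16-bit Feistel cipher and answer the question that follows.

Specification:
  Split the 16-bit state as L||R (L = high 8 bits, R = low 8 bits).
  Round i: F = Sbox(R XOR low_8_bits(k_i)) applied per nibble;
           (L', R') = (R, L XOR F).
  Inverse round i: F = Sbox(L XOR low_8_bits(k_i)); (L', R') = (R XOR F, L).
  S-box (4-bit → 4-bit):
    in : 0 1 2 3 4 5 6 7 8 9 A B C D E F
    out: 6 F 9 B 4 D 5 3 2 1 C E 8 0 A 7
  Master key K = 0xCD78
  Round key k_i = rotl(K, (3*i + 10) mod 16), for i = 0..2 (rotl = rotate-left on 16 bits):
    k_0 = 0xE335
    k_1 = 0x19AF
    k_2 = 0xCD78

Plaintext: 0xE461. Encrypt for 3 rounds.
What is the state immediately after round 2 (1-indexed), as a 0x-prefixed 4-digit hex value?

0x3076

s_0 = plaintext = 0xE461
s_1 = Round(s_0, k_0) = 0x6130
s_2 = Round(s_1, k_1) = 0x3076
s_3 = Round(s_2, k_2) = 0x765A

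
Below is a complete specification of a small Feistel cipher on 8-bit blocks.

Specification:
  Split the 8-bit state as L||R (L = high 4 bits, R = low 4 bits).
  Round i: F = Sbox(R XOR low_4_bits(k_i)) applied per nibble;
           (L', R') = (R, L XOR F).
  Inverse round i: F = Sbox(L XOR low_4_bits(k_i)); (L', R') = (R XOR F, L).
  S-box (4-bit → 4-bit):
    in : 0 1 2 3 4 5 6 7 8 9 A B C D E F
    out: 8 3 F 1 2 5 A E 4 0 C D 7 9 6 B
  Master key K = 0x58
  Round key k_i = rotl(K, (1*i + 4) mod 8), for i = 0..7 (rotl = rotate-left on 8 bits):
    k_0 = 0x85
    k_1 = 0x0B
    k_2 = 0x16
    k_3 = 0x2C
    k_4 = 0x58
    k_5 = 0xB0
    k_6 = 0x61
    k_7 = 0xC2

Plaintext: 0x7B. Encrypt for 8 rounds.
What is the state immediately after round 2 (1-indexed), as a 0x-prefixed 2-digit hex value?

s_0 = plaintext = 0x7B
s_1 = Round(s_0, k_0) = 0xB1
s_2 = Round(s_1, k_1) = 0x17
s_3 = Round(s_2, k_2) = 0x72
s_4 = Round(s_3, k_3) = 0x21
s_5 = Round(s_4, k_4) = 0x12
s_6 = Round(s_5, k_5) = 0x2E
s_7 = Round(s_6, k_6) = 0xE9
s_8 = Round(s_7, k_7) = 0x93

0x17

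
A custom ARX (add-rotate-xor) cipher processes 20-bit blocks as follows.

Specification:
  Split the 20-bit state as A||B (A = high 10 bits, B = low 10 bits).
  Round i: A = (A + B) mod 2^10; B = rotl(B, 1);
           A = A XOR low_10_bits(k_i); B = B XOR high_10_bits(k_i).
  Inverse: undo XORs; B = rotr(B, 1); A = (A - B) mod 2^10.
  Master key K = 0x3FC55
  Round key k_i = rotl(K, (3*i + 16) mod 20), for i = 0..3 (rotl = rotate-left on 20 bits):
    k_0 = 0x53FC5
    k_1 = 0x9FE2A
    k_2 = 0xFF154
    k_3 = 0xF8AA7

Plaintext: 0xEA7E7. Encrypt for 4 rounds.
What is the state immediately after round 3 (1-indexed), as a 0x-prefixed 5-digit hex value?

0x4A501

s_0 = plaintext = 0xEA7E7
s_1 = Round(s_0, k_0) = 0x15680
s_2 = Round(s_1, k_1) = 0x3FF7E
s_3 = Round(s_2, k_2) = 0x4A501
s_4 = Round(s_3, k_3) = 0x235E0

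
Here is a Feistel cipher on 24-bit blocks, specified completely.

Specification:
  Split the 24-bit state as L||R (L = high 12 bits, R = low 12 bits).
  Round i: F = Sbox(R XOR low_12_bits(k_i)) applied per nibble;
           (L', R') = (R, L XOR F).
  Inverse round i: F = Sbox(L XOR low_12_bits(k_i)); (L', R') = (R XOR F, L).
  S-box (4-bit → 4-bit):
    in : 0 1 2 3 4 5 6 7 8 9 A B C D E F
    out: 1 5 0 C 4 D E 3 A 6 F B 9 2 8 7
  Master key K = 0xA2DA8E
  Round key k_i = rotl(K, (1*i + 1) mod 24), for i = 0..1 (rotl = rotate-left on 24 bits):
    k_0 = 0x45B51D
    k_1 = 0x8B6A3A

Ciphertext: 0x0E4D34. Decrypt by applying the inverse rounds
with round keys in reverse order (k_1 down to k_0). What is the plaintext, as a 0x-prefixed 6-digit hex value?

0x3F121C

s_0 = ciphertext = 0x0E4D34
s_1 = InvRound(s_0, k_1) = 0x21C0E4
s_2 = InvRound(s_1, k_0) = 0x3F121C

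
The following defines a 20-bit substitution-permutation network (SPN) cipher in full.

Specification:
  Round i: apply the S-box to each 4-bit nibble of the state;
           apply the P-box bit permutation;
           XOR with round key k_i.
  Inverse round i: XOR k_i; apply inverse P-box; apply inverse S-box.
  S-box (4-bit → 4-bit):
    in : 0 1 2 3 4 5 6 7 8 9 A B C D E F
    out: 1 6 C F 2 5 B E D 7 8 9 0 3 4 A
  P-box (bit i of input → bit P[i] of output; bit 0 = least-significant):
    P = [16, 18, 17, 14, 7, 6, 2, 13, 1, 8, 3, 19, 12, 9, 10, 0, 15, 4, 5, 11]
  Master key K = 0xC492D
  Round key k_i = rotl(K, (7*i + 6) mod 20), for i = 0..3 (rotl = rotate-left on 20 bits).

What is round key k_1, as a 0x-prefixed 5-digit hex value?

0x5B892

K = 0xC492D
k_0 = rotl(K, (7*0+6) mod 20) = rotl(K, 6) = 0x24B71
k_1 = rotl(K, (7*1+6) mod 20) = rotl(K, 13) = 0x5B892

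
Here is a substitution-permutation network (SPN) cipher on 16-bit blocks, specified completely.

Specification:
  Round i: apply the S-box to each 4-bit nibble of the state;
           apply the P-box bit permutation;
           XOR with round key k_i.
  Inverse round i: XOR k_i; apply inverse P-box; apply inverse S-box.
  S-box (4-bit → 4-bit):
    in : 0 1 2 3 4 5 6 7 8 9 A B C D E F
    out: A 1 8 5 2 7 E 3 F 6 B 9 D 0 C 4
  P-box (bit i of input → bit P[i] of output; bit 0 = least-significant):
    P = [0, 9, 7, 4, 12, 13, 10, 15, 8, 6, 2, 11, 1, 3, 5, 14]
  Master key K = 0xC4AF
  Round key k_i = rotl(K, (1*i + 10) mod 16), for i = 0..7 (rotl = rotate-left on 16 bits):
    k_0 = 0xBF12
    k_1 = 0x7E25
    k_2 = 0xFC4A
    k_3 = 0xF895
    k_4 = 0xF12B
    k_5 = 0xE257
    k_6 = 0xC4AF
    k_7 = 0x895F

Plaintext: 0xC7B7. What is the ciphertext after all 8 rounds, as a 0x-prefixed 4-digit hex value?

s_0 = plaintext = 0xC7B7
s_1 = Round(s_0, k_0) = 0x6C71
s_2 = Round(s_1, k_1) = 0x0708
s_3 = Round(s_2, k_2) = 0x1F93
s_4 = Round(s_3, k_3) = 0xDC12
s_5 = Round(s_4, k_4) = 0xE83F
s_6 = Round(s_5, k_5) = 0xBFB3
s_7 = Round(s_6, k_6) = 0x1428
s_8 = Round(s_7, k_7) = 0x0B8C

0x0B8C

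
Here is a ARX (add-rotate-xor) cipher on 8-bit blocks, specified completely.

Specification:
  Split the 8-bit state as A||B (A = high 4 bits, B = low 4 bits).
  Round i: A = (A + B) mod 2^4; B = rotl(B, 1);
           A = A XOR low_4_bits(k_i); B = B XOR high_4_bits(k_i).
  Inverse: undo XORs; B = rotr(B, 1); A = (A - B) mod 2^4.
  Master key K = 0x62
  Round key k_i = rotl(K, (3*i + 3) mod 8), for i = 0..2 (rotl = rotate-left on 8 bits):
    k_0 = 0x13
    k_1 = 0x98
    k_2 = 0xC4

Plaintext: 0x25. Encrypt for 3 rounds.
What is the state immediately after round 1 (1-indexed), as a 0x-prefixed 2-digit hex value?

s_0 = plaintext = 0x25
s_1 = Round(s_0, k_0) = 0x4B
s_2 = Round(s_1, k_1) = 0x7E
s_3 = Round(s_2, k_2) = 0x11

0x4B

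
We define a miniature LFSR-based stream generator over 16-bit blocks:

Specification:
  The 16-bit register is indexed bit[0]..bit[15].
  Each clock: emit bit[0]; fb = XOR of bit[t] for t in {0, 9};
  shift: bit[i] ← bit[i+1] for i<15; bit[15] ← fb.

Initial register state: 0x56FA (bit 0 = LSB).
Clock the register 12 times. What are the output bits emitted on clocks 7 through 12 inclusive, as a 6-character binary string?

reg_0 = 0x56FA
clock 1: out=0, reg = 0xAB7D
clock 2: out=1, reg = 0x55BE
clock 3: out=0, reg = 0x2ADF
clock 4: out=1, reg = 0x156F
clock 5: out=1, reg = 0x8AB7
clock 6: out=1, reg = 0x455B
clock 7: out=1, reg = 0xA2AD
clock 8: out=1, reg = 0x5156
clock 9: out=0, reg = 0x28AB
clock 10: out=1, reg = 0x9455
clock 11: out=1, reg = 0xCA2A
clock 12: out=0, reg = 0xE515

110110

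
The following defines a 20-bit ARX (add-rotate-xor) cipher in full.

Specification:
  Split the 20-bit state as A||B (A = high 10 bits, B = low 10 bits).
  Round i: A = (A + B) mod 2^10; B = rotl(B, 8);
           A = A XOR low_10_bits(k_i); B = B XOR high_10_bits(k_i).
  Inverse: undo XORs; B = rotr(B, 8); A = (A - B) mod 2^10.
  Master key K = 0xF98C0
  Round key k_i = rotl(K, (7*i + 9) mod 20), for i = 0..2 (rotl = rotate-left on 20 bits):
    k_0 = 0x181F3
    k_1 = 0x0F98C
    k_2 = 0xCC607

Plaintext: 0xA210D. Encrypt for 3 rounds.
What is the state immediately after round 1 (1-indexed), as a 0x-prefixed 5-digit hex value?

s_0 = plaintext = 0xA210D
s_1 = Round(s_0, k_0) = 0x99923
s_2 = Round(s_1, k_1) = 0x81776
s_3 = Round(s_2, k_2) = 0xDF1EC

0x99923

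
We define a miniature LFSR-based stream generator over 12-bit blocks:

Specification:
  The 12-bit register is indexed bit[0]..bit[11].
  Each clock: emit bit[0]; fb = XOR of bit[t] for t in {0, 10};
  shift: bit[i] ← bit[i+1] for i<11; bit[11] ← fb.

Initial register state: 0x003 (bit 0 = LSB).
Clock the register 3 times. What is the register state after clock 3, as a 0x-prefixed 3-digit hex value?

0xE00

reg_0 = 0x003
clock 1: out=1, reg = 0x801
clock 2: out=1, reg = 0xC00
clock 3: out=0, reg = 0xE00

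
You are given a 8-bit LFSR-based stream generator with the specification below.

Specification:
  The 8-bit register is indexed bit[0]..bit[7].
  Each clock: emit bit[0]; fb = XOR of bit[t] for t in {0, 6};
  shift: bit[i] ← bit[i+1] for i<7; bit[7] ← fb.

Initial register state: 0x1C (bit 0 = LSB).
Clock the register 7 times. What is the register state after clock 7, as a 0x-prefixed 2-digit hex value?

reg_0 = 0x1C
clock 1: out=0, reg = 0x0E
clock 2: out=0, reg = 0x07
clock 3: out=1, reg = 0x83
clock 4: out=1, reg = 0xC1
clock 5: out=1, reg = 0x60
clock 6: out=0, reg = 0xB0
clock 7: out=0, reg = 0x58

0x58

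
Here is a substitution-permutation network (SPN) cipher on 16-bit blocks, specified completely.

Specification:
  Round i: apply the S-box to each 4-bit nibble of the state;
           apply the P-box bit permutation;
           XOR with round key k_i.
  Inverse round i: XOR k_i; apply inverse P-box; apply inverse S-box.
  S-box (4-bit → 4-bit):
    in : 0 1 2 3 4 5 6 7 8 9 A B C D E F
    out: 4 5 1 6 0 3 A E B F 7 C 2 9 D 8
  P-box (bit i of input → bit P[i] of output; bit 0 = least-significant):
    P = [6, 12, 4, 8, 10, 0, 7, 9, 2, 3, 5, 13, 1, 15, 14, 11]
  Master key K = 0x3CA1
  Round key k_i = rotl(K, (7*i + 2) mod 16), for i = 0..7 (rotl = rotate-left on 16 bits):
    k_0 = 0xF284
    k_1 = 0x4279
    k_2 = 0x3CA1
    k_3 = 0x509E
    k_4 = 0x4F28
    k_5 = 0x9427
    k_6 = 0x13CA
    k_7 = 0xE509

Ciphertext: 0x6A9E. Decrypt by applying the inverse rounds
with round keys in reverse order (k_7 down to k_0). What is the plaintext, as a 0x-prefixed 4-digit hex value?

s_0 = ciphertext = 0x6A9E
s_1 = InvRound(s_0, k_7) = 0x829B
s_2 = InvRound(s_1, k_6) = 0xC4C9
s_3 = InvRound(s_2, k_5) = 0x1A05
s_4 = InvRound(s_3, k_4) = 0x0A56
s_5 = InvRound(s_4, k_3) = 0xBCB5
s_6 = InvRound(s_5, k_2) = 0xC240
s_7 = InvRound(s_6, k_1) = 0xC3C0
s_8 = InvRound(s_7, k_0) = 0x4D48

0x4D48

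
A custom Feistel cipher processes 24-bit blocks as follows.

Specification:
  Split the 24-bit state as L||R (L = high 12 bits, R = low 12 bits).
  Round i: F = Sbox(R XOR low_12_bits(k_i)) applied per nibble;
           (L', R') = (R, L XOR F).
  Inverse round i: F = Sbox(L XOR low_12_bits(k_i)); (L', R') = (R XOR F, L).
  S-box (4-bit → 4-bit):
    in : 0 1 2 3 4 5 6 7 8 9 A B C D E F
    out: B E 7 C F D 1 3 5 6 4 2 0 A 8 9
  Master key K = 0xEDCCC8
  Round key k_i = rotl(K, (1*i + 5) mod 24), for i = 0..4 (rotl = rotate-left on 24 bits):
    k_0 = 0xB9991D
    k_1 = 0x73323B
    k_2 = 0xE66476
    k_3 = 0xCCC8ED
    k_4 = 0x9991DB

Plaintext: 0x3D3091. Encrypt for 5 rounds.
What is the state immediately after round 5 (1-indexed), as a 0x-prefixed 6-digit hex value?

0xBA22B2

s_0 = plaintext = 0x3D3091
s_1 = Round(s_0, k_0) = 0x091583
s_2 = Round(s_1, k_1) = 0x5833B4
s_3 = Round(s_2, k_2) = 0x3B4684
s_4 = Round(s_3, k_3) = 0x684BA2
s_5 = Round(s_4, k_4) = 0xBA22B2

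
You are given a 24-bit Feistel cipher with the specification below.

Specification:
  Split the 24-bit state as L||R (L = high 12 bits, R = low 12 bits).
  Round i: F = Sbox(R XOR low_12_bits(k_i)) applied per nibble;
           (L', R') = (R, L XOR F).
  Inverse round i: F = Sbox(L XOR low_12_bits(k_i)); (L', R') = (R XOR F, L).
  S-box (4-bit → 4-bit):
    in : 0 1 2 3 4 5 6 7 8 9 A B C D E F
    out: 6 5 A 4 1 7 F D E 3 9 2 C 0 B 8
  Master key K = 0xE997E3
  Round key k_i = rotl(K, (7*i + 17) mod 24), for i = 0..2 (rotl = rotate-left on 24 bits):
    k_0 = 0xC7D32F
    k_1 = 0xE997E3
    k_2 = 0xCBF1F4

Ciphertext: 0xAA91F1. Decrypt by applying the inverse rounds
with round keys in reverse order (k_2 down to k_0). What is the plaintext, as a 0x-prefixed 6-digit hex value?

0xD5DB53

s_0 = ciphertext = 0xAA91F1
s_1 = InvRound(s_0, k_2) = 0x381AA9
s_2 = InvRound(s_1, k_1) = 0xB53381
s_3 = InvRound(s_2, k_0) = 0xD5DB53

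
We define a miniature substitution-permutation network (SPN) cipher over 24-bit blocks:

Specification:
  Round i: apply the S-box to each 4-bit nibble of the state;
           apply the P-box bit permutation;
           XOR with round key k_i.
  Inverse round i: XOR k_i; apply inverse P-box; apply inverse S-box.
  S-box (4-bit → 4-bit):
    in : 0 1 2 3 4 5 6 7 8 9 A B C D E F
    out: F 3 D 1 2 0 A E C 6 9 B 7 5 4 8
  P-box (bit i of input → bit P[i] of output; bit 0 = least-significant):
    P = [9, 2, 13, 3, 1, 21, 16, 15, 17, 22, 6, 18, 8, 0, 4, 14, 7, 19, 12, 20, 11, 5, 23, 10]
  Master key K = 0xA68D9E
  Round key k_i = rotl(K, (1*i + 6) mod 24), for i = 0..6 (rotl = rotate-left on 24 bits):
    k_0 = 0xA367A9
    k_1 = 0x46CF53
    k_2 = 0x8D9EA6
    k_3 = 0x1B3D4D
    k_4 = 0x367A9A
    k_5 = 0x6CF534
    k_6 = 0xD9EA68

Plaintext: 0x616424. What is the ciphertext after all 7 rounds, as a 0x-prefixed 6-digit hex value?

0x18EEE6

s_0 = plaintext = 0x616424
s_1 = Round(s_0, k_0) = 0xEAA30E
s_2 = Round(s_1, k_1) = 0xF52ED1
s_3 = Round(s_2, k_2) = 0x8CD9F0
s_4 = Round(s_3, k_3) = 0xD38A91
s_5 = Round(s_4, k_4) = 0x91300E
s_6 = Round(s_5, k_5) = 0x8354D6
s_7 = Round(s_6, k_6) = 0x18EEE6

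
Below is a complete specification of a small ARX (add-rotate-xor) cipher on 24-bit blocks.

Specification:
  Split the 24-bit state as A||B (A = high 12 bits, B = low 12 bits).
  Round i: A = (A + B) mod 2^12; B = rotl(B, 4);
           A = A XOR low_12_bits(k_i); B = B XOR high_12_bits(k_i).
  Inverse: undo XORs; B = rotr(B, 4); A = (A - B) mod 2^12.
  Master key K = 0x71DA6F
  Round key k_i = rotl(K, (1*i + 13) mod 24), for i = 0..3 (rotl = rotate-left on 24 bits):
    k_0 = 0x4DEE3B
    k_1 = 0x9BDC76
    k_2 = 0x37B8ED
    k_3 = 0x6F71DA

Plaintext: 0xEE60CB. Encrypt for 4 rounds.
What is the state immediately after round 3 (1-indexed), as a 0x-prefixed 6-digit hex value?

0xC0E624

s_0 = plaintext = 0xEE60CB
s_1 = Round(s_0, k_0) = 0x18A86E
s_2 = Round(s_1, k_1) = 0x58EF55
s_3 = Round(s_2, k_2) = 0xC0E624
s_4 = Round(s_3, k_3) = 0x3E84B1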